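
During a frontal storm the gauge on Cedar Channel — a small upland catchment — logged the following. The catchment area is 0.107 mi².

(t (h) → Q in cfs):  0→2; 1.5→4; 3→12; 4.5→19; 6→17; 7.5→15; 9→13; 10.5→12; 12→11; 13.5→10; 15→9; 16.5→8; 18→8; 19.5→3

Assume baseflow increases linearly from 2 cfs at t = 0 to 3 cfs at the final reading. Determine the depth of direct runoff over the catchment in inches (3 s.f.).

Direct runoff: 0.00, 1.92, 9.85, 16.77, 14.69, 12.62, 10.54, 9.46, 8.38, 7.31, 6.23, 5.15, 5.08, 0.00 cfs; ΣQ_DR = 108.0 cfs.
V = ΣQ_DR · Δt = 108.0 × 5400 s = 5.832 × 10^5 ft³.
Over A = 0.107 mi², depth = V / A = 2.35 in.

d ≈ 2.35 in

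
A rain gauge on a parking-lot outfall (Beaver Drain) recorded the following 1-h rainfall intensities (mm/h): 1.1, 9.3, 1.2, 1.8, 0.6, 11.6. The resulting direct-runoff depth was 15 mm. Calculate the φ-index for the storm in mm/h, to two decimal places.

φ ≈ 2.95 mm/h

Only the 2 blocks with intensity above φ contribute runoff: 9.3, 11.6 mm/h.
Σ(I−φ)·Δt = d  ⇒  (9.3+11.6 − 2φ)·1 = 15
φ = (20.90 − 15/1) / 2 = 2.95 mm/h.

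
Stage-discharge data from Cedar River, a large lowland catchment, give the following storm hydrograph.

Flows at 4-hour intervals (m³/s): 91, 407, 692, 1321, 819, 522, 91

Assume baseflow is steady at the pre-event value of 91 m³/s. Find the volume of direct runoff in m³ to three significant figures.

V ≈ 4.76 × 10^7 m³

Direct-runoff ordinates (Q − Q_b): 0.0, 316.0, 601.0, 1230.0, 728.0, 431.0, 0.0 m³/s.
ΣQ_DR = 3306 m³/s.
With Δt = 4 h = 14400 s, V = ΣQ_DR · Δt = 3306 × 14400 = 4.76 × 10^7 m³.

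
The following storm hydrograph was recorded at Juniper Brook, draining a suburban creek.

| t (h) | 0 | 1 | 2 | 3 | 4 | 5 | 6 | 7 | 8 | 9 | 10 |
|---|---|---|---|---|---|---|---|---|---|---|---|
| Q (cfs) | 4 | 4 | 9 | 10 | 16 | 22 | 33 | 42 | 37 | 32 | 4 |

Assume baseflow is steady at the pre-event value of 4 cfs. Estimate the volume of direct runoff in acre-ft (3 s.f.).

V ≈ 14.0 acre-ft

Direct-runoff ordinates (Q − Q_b): 0.0, 0.0, 5.0, 6.0, 12.0, 18.0, 29.0, 38.0, 33.0, 28.0, 0.0 cfs.
ΣQ_DR = 169.0 cfs.
With Δt = 1 h = 3600 s, V = ΣQ_DR · Δt = 169.0 × 3600 = 6.08 × 10^5 ft³ = 14.0 acre-ft.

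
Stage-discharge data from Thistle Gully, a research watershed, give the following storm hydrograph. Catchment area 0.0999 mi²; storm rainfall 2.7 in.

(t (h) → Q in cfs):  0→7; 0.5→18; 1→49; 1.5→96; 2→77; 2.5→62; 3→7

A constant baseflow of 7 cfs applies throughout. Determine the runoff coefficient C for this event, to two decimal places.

C ≈ 0.77

ΣQ_DR = 267.0 cfs; V = ΣQ_DR·Δt = 4.806 × 10^5 ft³.
Runoff depth d = V / A = 2.071 in.
C = d / P = 2.071 / 2.7 = 0.77.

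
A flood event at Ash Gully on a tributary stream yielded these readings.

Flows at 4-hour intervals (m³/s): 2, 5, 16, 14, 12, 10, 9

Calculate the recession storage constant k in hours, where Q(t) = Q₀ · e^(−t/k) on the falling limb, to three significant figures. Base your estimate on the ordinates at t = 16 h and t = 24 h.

On the falling limb, Q drops from 12 to 9 m³/s between t = 16 h and t = 24 h (Δt = 8 h).
k = −Δt / ln(Q₂/Q₁) = −8 / ln(9/12) = 27.8 h.

k ≈ 27.8 h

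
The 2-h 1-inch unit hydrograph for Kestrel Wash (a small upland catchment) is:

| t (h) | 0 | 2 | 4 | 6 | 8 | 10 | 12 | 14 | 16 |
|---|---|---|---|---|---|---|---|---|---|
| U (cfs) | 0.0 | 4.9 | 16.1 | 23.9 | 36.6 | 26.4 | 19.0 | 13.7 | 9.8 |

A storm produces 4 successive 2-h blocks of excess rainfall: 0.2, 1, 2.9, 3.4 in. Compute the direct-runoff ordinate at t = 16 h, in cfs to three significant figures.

Q ≈ 161 cfs

By discrete convolution, Q_j = Σ (P_i / 1 in) · U_{j−i}.
At t = 16 h (j=8): Q = (0.2/1)·9.8 + (1/1)·13.7 + (2.9/1)·19.0 + (3.4/1)·26.4 = 161 cfs.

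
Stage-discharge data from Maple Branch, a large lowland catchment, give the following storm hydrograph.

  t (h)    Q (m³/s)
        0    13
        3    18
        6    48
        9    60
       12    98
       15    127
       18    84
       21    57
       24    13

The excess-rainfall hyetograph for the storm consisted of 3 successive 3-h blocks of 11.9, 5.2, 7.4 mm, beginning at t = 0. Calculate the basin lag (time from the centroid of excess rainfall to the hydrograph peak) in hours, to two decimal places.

t_L ≈ 11.05 h

Centroid of excess rainfall: t_c = Σ P_i·t̄_i / ΣP_i = 3.9490 h (block centres at 1.5, 4.5, 7.5 h).
Hydrograph peak occurs at t = 15 h, so basin lag t_L = 15 − 3.9490 = 11.05 h.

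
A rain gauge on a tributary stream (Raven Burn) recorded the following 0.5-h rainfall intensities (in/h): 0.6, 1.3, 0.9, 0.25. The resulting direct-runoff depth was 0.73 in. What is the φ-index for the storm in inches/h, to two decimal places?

φ ≈ 0.45 in/h

Only the 3 blocks with intensity above φ contribute runoff: 0.6, 1.3, 0.9 in/h.
Σ(I−φ)·Δt = d  ⇒  (0.6+1.3+0.9 − 3φ)·0.5 = 0.73
φ = (2.800 − 0.73/0.5) / 3 = 0.45 in/h.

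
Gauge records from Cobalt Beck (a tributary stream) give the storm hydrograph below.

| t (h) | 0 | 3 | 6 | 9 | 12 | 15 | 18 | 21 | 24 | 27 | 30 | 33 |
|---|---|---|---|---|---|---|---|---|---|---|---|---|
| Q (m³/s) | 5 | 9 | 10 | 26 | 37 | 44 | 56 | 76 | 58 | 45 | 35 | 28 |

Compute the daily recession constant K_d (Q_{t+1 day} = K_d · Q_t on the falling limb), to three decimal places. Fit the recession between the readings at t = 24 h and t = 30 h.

Between t = 24 h and t = 30 h the flow falls from 58 to 35 m³/s over 2×3 h = 6 h.
Per-interval ratio K = (35/58)^(1/2) = 0.7768; K_d = K^(24/3) = 0.133.

K_d ≈ 0.133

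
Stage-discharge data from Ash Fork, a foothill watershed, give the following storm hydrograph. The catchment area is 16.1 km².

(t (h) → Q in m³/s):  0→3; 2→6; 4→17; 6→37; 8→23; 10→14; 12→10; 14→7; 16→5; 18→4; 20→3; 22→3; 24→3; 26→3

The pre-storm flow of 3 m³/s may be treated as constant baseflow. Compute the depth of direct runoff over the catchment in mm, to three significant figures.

d ≈ 42.9 mm

Direct runoff: 0.0, 3.0, 14.0, 34.0, 20.0, 11.0, 7.0, 4.0, 2.0, 1.0, 0.0, 0.0, 0.0, 0.0 m³/s; ΣQ_DR = 96.00 m³/s.
V = ΣQ_DR · Δt = 96.00 × 7200 s = 6.912 × 10^5 m³.
Over A = 16.1 km², depth = V / A = 42.9 mm.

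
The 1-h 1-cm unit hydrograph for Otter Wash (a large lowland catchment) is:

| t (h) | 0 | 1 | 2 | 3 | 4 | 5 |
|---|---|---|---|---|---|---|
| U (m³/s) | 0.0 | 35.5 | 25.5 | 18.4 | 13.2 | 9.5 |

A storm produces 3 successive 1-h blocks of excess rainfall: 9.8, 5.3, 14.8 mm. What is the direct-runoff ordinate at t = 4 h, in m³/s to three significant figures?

Q ≈ 60.4 m³/s

By discrete convolution, Q_j = Σ (P_i / 10 mm) · U_{j−i}.
At t = 4 h (j=4): Q = (9.8/10)·13.2 + (5.3/10)·18.4 + (14.8/10)·25.5 = 60.4 m³/s.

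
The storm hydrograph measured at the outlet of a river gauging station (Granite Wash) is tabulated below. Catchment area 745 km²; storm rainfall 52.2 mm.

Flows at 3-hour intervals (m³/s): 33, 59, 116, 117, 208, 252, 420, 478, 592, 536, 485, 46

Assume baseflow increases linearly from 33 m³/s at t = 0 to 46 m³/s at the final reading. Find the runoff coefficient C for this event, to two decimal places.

ΣQ_DR = 2868 m³/s; V = ΣQ_DR·Δt = 3.097 × 10^7 m³.
Runoff depth d = V / A = 41.58 mm.
C = d / P = 41.58 / 52.2 = 0.80.

C ≈ 0.80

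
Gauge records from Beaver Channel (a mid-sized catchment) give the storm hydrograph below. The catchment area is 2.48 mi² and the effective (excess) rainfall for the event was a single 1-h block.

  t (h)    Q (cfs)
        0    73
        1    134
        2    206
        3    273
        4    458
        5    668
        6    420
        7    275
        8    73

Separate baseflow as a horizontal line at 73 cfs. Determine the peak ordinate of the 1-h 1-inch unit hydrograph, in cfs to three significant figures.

Direct runoff: 0.0, 61.0, 133.0, 200.0, 385.0, 595.0, 347.0, 202.0, 0.0 cfs; ΣQ_DR = 1923 cfs, peak = 595.0 cfs.
Runoff depth d = ΣQ_DR·Δt / A = 1923 × 3600 / (2.48 mi²) = 1.202 in.
The 1-inch UH is the DRH scaled by (1 in)/d, so U_p = 595.0 × 1/1.202 = 495 cfs.

U_p ≈ 495 cfs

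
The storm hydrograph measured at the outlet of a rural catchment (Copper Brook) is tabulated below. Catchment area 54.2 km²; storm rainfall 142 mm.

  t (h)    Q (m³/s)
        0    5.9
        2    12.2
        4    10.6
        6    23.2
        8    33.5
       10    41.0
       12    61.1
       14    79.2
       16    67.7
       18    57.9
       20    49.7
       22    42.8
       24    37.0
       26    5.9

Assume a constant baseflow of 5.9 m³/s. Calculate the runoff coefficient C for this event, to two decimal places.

ΣQ_DR = 445.1 m³/s; V = ΣQ_DR·Δt = 3.205 × 10^6 m³.
Runoff depth d = V / A = 59.13 mm.
C = d / P = 59.13 / 142 = 0.42.

C ≈ 0.42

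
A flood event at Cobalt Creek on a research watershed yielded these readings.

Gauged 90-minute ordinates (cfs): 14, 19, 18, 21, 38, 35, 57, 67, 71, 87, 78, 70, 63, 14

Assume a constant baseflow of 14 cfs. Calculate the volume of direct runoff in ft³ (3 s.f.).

Direct-runoff ordinates (Q − Q_b): 0.0, 5.0, 4.0, 7.0, 24.0, 21.0, 43.0, 53.0, 57.0, 73.0, 64.0, 56.0, 49.0, 0.0 cfs.
ΣQ_DR = 456.0 cfs.
With Δt = 1.5 h = 5400 s, V = ΣQ_DR · Δt = 456.0 × 5400 = 2.46 × 10^6 ft³.

V ≈ 2.46 × 10^6 ft³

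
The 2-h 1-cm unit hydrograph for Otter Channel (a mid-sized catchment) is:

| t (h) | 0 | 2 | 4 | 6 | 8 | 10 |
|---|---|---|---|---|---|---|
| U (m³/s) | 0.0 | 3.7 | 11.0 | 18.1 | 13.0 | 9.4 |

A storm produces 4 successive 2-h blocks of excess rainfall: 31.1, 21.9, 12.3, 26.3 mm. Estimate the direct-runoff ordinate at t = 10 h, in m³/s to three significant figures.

By discrete convolution, Q_j = Σ (P_i / 10 mm) · U_{j−i}.
At t = 10 h (j=5): Q = (31.1/10)·9.4 + (21.9/10)·13.0 + (12.3/10)·18.1 + (26.3/10)·11.0 = 109 m³/s.

Q ≈ 109 m³/s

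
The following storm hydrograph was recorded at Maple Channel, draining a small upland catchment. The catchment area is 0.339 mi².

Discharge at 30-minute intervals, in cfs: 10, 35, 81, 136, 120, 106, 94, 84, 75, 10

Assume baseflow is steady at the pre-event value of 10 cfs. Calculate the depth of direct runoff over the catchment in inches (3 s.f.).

Direct runoff: 0.0, 25.0, 71.0, 126.0, 110.0, 96.0, 84.0, 74.0, 65.0, 0.0 cfs; ΣQ_DR = 651.0 cfs.
V = ΣQ_DR · Δt = 651.0 × 1800 s = 1.172 × 10^6 ft³.
Over A = 0.339 mi², depth = V / A = 1.49 in.

d ≈ 1.49 in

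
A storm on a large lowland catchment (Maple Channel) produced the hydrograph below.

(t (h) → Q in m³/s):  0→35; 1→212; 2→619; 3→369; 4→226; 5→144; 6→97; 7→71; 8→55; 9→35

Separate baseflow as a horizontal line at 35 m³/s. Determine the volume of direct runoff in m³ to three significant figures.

Direct-runoff ordinates (Q − Q_b): 0.0, 177.0, 584.0, 334.0, 191.0, 109.0, 62.0, 36.0, 20.0, 0.0 m³/s.
ΣQ_DR = 1513 m³/s.
With Δt = 1 h = 3600 s, V = ΣQ_DR · Δt = 1513 × 3600 = 5.45 × 10^6 m³.

V ≈ 5.45 × 10^6 m³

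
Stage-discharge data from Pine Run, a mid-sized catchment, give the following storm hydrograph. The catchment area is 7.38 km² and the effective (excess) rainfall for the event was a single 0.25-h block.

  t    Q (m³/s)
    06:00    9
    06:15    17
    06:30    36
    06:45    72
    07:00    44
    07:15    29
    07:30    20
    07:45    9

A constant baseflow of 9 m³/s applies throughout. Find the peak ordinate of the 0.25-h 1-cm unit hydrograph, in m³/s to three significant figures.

Direct runoff: 0.0, 8.0, 27.0, 63.0, 35.0, 20.0, 11.0, 0.0 m³/s; ΣQ_DR = 164.0 m³/s, peak = 63.0 m³/s.
Runoff depth d = ΣQ_DR·Δt / A = 164.0 × 900 / (7.38 km²) = 20.00 mm.
The 1-cm UH is the DRH scaled by (10 mm)/d, so U_p = 63.0 × 10/20.00 = 31.5 m³/s.

U_p ≈ 31.5 m³/s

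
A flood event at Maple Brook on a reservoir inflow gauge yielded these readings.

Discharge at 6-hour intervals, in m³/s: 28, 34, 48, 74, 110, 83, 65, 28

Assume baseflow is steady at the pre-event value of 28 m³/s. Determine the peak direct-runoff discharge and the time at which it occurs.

Subtracting baseflow gives direct-runoff ordinates: 0.0, 6.0, 20.0, 46.0, 82.0, 55.0, 37.0, 0.0 m³/s.
The maximum is 82.0 m³/s, occurring at the reading for t = 24 h.

Q_p = 82.0 m³/s at t = 24 h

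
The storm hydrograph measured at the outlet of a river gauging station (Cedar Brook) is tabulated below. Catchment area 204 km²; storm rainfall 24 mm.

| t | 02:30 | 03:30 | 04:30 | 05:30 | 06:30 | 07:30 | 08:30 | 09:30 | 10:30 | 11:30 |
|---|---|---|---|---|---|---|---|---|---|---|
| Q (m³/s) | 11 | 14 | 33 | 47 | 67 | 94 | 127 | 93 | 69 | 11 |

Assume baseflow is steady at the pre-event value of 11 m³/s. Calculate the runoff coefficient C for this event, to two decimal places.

C ≈ 0.34

ΣQ_DR = 456.0 m³/s; V = ΣQ_DR·Δt = 1.642 × 10^6 m³.
Runoff depth d = V / A = 8.047 mm.
C = d / P = 8.047 / 24 = 0.34.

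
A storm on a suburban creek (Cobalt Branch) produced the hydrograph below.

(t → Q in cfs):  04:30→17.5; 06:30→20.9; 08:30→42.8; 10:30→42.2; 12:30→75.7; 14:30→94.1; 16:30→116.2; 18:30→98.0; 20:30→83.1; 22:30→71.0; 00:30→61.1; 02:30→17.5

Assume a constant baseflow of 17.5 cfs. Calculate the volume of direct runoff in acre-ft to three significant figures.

V ≈ 87.6 acre-ft

Direct-runoff ordinates (Q − Q_b): 0.0, 3.4, 25.3, 24.7, 58.2, 76.6, 98.7, 80.5, 65.6, 53.5, 43.6, 0.0 cfs.
ΣQ_DR = 530.1 cfs.
With Δt = 2 h = 7200 s, V = ΣQ_DR · Δt = 530.1 × 7200 = 3.82 × 10^6 ft³ = 87.6 acre-ft.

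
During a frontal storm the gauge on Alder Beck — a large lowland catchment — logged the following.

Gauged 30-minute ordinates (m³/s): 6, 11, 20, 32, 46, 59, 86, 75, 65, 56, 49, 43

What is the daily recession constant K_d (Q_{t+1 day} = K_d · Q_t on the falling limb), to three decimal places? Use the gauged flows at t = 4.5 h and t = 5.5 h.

Between t = 4.5 h and t = 5.5 h the flow falls from 56 to 43 m³/s over 2×0.5 h = 1 h.
Per-interval ratio K = (43/56)^(1/2) = 0.8763; K_d = K^(24/0.5) = 0.002.

K_d ≈ 0.002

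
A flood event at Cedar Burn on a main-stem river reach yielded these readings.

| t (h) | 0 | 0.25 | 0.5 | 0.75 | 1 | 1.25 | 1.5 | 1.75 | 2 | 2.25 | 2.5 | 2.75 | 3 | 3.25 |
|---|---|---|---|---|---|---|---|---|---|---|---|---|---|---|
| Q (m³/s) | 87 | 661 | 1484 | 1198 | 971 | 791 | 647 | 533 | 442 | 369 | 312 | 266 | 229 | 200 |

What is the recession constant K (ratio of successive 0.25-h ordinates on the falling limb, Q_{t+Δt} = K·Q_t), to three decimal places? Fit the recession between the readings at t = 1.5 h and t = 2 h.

Using the recession-limb readings at t = 1.5 h and t = 2 h: Q falls from 647 to 442 m³/s over 2 intervals.
K = (Q₂/Q₁)^(1/2) = (442/647)^(1/2) = 0.827.

K ≈ 0.827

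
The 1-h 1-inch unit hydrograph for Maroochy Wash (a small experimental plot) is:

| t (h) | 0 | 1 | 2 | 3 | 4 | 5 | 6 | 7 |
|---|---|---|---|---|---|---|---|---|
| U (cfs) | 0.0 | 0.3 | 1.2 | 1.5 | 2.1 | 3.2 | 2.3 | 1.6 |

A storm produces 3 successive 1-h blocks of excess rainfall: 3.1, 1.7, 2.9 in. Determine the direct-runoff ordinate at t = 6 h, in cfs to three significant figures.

Q ≈ 18.7 cfs

By discrete convolution, Q_j = Σ (P_i / 1 in) · U_{j−i}.
At t = 6 h (j=6): Q = (3.1/1)·2.3 + (1.7/1)·3.2 + (2.9/1)·2.1 = 18.7 cfs.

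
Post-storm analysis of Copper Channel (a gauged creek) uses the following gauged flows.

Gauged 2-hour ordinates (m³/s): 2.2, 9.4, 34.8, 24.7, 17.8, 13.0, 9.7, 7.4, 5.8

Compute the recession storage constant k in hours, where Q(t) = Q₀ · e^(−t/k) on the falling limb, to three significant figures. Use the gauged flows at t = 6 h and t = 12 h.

k ≈ 6.42 h

On the falling limb, Q drops from 24.7 to 9.7 m³/s between t = 6 h and t = 12 h (Δt = 6 h).
k = −Δt / ln(Q₂/Q₁) = −6 / ln(9.7/24.7) = 6.42 h.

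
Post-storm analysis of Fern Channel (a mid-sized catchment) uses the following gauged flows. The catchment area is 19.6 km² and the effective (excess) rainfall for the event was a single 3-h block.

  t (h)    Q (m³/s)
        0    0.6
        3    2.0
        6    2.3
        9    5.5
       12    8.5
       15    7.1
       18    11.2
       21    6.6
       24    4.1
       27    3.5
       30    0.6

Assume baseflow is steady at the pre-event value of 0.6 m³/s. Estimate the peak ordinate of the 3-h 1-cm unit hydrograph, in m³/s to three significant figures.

Direct runoff: 0.0, 1.4, 1.7, 4.9, 7.9, 6.5, 10.6, 6.0, 3.5, 2.9, 0.0 m³/s; ΣQ_DR = 45.40 m³/s, peak = 10.6 m³/s.
Runoff depth d = ΣQ_DR·Δt / A = 45.40 × 10800 / (19.6 km²) = 25.02 mm.
The 1-cm UH is the DRH scaled by (10 mm)/d, so U_p = 10.6 × 10/25.02 = 4.24 m³/s.

U_p ≈ 4.24 m³/s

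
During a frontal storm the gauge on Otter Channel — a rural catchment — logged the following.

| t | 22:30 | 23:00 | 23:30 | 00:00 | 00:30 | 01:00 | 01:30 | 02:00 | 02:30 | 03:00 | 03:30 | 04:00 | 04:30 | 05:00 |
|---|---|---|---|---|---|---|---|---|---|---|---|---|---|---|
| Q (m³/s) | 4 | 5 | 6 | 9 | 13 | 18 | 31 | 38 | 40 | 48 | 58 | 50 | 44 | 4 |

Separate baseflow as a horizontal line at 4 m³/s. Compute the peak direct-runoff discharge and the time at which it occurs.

Q_p = 54.0 m³/s at t = 03:30

Subtracting baseflow gives direct-runoff ordinates: 0.0, 1.0, 2.0, 5.0, 9.0, 14.0, 27.0, 34.0, 36.0, 44.0, 54.0, 46.0, 40.0, 0.0 m³/s.
The maximum is 54.0 m³/s, occurring at the reading for t = 03:30.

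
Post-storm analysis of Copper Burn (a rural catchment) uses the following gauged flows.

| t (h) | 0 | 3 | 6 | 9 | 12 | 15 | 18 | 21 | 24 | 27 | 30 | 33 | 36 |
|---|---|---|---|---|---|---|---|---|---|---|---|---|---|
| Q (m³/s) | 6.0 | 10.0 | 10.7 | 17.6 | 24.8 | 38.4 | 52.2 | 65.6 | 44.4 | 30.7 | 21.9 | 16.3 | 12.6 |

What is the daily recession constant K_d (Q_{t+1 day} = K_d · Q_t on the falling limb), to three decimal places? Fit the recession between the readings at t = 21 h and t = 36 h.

K_d ≈ 0.071

Between t = 21 h and t = 36 h the flow falls from 65.6 to 12.6 m³/s over 5×3 h = 15 h.
Per-interval ratio K = (12.6/65.6)^(1/5) = 0.7189; K_d = K^(24/3) = 0.071.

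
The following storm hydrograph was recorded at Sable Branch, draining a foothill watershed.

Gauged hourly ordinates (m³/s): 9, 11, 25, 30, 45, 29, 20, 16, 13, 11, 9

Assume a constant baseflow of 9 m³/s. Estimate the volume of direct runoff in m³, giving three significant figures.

V ≈ 4.28 × 10^5 m³

Direct-runoff ordinates (Q − Q_b): 0.0, 2.0, 16.0, 21.0, 36.0, 20.0, 11.0, 7.0, 4.0, 2.0, 0.0 m³/s.
ΣQ_DR = 119.0 m³/s.
With Δt = 1 h = 3600 s, V = ΣQ_DR · Δt = 119.0 × 3600 = 4.28 × 10^5 m³.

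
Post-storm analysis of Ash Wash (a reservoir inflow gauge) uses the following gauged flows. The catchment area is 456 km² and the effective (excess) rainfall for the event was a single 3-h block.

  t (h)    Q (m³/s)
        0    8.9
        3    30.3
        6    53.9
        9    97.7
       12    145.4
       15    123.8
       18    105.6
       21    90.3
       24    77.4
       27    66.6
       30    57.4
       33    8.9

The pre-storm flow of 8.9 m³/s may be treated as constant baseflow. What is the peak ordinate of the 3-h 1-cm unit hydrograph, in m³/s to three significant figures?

Direct runoff: 0.0, 21.4, 45.0, 88.8, 136.5, 114.9, 96.7, 81.4, 68.5, 57.7, 48.5, 0.0 m³/s; ΣQ_DR = 759.4 m³/s, peak = 136.5 m³/s.
Runoff depth d = ΣQ_DR·Δt / A = 759.4 × 10800 / (456 km²) = 17.99 mm.
The 1-cm UH is the DRH scaled by (10 mm)/d, so U_p = 136.5 × 10/17.99 = 75.9 m³/s.

U_p ≈ 75.9 m³/s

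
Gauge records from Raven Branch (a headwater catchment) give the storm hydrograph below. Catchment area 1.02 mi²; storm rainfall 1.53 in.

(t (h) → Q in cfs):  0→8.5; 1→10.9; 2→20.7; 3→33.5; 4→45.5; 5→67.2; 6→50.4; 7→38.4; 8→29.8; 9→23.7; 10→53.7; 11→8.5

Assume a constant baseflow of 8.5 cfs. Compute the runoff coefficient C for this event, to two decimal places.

ΣQ_DR = 288.8 cfs; V = ΣQ_DR·Δt = 1.040 × 10^6 ft³.
Runoff depth d = V / A = 0.4387 in.
C = d / P = 0.4387 / 1.53 = 0.29.

C ≈ 0.29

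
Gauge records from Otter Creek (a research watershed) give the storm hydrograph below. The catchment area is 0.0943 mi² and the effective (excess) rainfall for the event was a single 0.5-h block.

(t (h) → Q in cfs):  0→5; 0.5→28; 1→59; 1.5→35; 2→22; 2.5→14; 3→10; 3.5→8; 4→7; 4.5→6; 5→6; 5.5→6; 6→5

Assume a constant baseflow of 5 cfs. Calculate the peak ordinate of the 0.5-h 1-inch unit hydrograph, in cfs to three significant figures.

Direct runoff: 0.0, 23.0, 54.0, 30.0, 17.0, 9.0, 5.0, 3.0, 2.0, 1.0, 1.0, 1.0, 0.0 cfs; ΣQ_DR = 146.0 cfs, peak = 54.0 cfs.
Runoff depth d = ΣQ_DR·Δt / A = 146.0 × 1800 / (0.0943 mi²) = 1.200 in.
The 1-inch UH is the DRH scaled by (1 in)/d, so U_p = 54.0 × 1/1.200 = 45.0 cfs.

U_p ≈ 45.0 cfs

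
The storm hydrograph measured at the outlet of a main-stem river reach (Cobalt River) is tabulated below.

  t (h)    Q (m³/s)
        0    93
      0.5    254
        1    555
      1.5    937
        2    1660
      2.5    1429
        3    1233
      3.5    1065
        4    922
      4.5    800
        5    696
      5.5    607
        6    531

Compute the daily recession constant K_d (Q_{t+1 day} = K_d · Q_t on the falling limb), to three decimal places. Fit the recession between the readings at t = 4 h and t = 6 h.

Between t = 4 h and t = 6 h the flow falls from 922 to 531 m³/s over 4×0.5 h = 2 h.
Per-interval ratio K = (531/922)^(1/4) = 0.8711; K_d = K^(24/0.5) = 0.001.

K_d ≈ 0.001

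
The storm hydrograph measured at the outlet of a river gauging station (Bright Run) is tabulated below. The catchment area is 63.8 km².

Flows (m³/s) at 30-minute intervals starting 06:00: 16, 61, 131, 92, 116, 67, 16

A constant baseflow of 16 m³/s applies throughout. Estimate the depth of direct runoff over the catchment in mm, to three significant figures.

Direct runoff: 0.0, 45.0, 115.0, 76.0, 100.0, 51.0, 0.0 m³/s; ΣQ_DR = 387.0 m³/s.
V = ΣQ_DR · Δt = 387.0 × 1800 s = 6.966 × 10^5 m³.
Over A = 63.8 km², depth = V / A = 10.9 mm.

d ≈ 10.9 mm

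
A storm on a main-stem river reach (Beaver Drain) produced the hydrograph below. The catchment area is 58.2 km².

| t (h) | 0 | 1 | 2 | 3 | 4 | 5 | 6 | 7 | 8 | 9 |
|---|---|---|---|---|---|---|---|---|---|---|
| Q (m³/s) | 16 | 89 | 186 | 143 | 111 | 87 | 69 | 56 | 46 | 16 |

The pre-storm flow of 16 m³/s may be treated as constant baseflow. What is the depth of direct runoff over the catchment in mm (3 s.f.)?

d ≈ 40.8 mm

Direct runoff: 0.0, 73.0, 170.0, 127.0, 95.0, 71.0, 53.0, 40.0, 30.0, 0.0 m³/s; ΣQ_DR = 659.0 m³/s.
V = ΣQ_DR · Δt = 659.0 × 3600 s = 2.372 × 10^6 m³.
Over A = 58.2 km², depth = V / A = 40.8 mm.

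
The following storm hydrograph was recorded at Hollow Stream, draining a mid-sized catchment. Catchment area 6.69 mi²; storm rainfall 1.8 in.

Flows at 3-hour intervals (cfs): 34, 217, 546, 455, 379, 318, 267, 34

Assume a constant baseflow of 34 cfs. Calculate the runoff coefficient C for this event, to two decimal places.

ΣQ_DR = 1978 cfs; V = ΣQ_DR·Δt = 2.136 × 10^7 ft³.
Runoff depth d = V / A = 1.374 in.
C = d / P = 1.374 / 1.8 = 0.76.

C ≈ 0.76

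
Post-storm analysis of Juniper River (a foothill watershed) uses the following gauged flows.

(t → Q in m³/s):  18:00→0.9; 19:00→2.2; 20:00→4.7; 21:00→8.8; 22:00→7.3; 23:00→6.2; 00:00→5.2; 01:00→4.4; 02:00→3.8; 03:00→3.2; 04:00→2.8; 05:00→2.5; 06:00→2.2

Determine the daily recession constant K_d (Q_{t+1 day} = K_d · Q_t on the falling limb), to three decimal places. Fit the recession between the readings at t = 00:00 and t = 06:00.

K_d ≈ 0.032

Between t = 00:00 and t = 06:00 the flow falls from 5.2 to 2.2 m³/s over 6×1 h = 6 h.
Per-interval ratio K = (2.2/5.2)^(1/6) = 0.8664; K_d = K^(24/1) = 0.032.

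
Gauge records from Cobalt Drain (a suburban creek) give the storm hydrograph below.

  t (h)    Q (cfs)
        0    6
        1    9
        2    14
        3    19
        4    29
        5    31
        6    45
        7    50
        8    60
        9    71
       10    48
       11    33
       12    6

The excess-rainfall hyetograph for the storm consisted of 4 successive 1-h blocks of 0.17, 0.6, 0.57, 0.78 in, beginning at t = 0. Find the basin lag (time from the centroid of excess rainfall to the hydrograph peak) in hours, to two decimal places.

Centroid of excess rainfall: t_c = Σ P_i·t̄_i / ΣP_i = 2.4245 h (block centres at 0.5, 1.5, 2.5, 3.5 h).
Hydrograph peak occurs at t = 9 h, so basin lag t_L = 9 − 2.4245 = 6.58 h.

t_L ≈ 6.58 h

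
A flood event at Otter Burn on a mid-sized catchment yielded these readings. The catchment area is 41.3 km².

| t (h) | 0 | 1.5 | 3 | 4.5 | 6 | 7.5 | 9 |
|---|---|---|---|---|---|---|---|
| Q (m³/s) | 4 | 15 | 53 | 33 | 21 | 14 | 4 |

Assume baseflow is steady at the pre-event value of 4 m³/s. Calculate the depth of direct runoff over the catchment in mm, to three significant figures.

Direct runoff: 0.0, 11.0, 49.0, 29.0, 17.0, 10.0, 0.0 m³/s; ΣQ_DR = 116.0 m³/s.
V = ΣQ_DR · Δt = 116.0 × 5400 s = 6.264 × 10^5 m³.
Over A = 41.3 km², depth = V / A = 15.2 mm.

d ≈ 15.2 mm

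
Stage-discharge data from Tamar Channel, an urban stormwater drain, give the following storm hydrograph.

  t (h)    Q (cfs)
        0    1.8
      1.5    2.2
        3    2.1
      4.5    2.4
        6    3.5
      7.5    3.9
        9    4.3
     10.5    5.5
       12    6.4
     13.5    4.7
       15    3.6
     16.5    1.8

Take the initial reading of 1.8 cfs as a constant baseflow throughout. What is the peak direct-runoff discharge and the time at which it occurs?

Q_p = 4.6 cfs at t = 12 h

Subtracting baseflow gives direct-runoff ordinates: 0.0, 0.4, 0.3, 0.6, 1.7, 2.1, 2.5, 3.7, 4.6, 2.9, 1.8, 0.0 cfs.
The maximum is 4.6 cfs, occurring at the reading for t = 12 h.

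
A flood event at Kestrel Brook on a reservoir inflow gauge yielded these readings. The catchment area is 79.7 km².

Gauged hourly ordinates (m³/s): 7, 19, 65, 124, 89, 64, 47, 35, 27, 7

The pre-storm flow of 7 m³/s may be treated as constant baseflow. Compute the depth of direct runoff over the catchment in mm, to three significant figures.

Direct runoff: 0.0, 12.0, 58.0, 117.0, 82.0, 57.0, 40.0, 28.0, 20.0, 0.0 m³/s; ΣQ_DR = 414.0 m³/s.
V = ΣQ_DR · Δt = 414.0 × 3600 s = 1.490 × 10^6 m³.
Over A = 79.7 km², depth = V / A = 18.7 mm.

d ≈ 18.7 mm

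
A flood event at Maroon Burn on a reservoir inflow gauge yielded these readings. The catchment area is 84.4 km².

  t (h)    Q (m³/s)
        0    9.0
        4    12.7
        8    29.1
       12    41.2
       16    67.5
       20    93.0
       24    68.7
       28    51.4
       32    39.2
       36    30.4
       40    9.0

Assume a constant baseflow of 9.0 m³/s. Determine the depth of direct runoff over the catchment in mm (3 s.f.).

Direct runoff: 0.0, 3.7, 20.1, 32.2, 58.5, 84.0, 59.7, 42.4, 30.2, 21.4, 0.0 m³/s; ΣQ_DR = 352.2 m³/s.
V = ΣQ_DR · Δt = 352.2 × 14400 s = 5.072 × 10^6 m³.
Over A = 84.4 km², depth = V / A = 60.1 mm.

d ≈ 60.1 mm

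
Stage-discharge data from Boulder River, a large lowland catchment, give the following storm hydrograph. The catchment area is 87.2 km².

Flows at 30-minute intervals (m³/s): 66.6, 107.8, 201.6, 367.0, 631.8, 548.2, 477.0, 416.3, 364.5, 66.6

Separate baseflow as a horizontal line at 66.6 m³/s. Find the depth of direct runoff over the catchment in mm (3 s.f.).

Direct runoff: 0.0, 41.2, 135.0, 300.4, 565.2, 481.6, 410.4, 349.7, 297.9, 0.0 m³/s; ΣQ_DR = 2581 m³/s.
V = ΣQ_DR · Δt = 2581 × 1800 s = 4.647 × 10^6 m³.
Over A = 87.2 km², depth = V / A = 53.3 mm.

d ≈ 53.3 mm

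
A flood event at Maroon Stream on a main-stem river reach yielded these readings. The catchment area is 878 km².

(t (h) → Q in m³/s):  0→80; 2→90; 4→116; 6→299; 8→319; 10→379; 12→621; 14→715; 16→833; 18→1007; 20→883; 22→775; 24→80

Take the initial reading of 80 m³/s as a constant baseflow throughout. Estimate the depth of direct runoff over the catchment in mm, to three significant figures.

d ≈ 42.3 mm

Direct runoff: 0.0, 10.0, 36.0, 219.0, 239.0, 299.0, 541.0, 635.0, 753.0, 927.0, 803.0, 695.0, 0.0 m³/s; ΣQ_DR = 5157 m³/s.
V = ΣQ_DR · Δt = 5157 × 7200 s = 3.713 × 10^7 m³.
Over A = 878 km², depth = V / A = 42.3 mm.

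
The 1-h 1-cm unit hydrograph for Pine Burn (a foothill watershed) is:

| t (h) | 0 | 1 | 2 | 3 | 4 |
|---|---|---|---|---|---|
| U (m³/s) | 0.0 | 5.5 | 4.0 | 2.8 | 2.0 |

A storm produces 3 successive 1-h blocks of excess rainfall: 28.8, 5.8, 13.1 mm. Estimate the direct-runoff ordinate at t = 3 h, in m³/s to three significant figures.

By discrete convolution, Q_j = Σ (P_i / 10 mm) · U_{j−i}.
At t = 3 h (j=3): Q = (28.8/10)·2.8 + (5.8/10)·4.0 + (13.1/10)·5.5 = 17.6 m³/s.

Q ≈ 17.6 m³/s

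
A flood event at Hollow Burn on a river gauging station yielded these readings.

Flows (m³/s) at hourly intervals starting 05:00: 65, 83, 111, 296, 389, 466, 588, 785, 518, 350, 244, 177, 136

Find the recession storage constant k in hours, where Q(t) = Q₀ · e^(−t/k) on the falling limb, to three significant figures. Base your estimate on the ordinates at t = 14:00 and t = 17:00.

On the falling limb, Q drops from 350 to 136 m³/s between t = 14:00 and t = 17:00 (Δt = 3 h).
k = −Δt / ln(Q₂/Q₁) = −3 / ln(136/350) = 3.17 h.

k ≈ 3.17 h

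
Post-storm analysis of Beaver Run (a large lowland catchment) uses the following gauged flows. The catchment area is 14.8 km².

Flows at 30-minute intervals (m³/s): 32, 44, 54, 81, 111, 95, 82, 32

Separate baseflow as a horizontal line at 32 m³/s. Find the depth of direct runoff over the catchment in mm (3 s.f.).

Direct runoff: 0.0, 12.0, 22.0, 49.0, 79.0, 63.0, 50.0, 0.0 m³/s; ΣQ_DR = 275.0 m³/s.
V = ΣQ_DR · Δt = 275.0 × 1800 s = 4.950 × 10^5 m³.
Over A = 14.8 km², depth = V / A = 33.4 mm.

d ≈ 33.4 mm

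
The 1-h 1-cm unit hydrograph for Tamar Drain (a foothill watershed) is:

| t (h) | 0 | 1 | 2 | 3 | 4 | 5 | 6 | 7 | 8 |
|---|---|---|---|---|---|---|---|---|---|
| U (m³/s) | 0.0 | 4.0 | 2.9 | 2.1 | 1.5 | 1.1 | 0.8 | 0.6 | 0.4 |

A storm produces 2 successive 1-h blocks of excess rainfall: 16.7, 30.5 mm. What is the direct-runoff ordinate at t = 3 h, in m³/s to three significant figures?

By discrete convolution, Q_j = Σ (P_i / 10 mm) · U_{j−i}.
At t = 3 h (j=3): Q = (16.7/10)·2.1 + (30.5/10)·2.9 = 12.4 m³/s.

Q ≈ 12.4 m³/s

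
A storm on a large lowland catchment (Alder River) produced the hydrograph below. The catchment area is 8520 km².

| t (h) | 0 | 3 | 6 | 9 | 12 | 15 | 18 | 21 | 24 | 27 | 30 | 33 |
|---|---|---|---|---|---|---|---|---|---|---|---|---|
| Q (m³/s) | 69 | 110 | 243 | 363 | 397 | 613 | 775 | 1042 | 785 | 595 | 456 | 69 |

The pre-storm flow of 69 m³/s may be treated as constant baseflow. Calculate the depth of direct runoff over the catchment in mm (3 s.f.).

d ≈ 5.94 mm

Direct runoff: 0.0, 41.0, 174.0, 294.0, 328.0, 544.0, 706.0, 973.0, 716.0, 526.0, 387.0, 0.0 m³/s; ΣQ_DR = 4689 m³/s.
V = ΣQ_DR · Δt = 4689 × 10800 s = 5.064 × 10^7 m³.
Over A = 8520 km², depth = V / A = 5.94 mm.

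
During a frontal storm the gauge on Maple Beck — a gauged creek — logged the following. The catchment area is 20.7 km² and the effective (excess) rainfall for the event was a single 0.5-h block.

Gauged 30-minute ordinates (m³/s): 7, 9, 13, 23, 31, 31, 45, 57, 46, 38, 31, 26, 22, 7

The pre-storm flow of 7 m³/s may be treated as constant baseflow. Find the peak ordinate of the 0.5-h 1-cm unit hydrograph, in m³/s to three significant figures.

Direct runoff: 0.0, 2.0, 6.0, 16.0, 24.0, 24.0, 38.0, 50.0, 39.0, 31.0, 24.0, 19.0, 15.0, 0.0 m³/s; ΣQ_DR = 288.0 m³/s, peak = 50.0 m³/s.
Runoff depth d = ΣQ_DR·Δt / A = 288.0 × 1800 / (20.7 km²) = 25.04 mm.
The 1-cm UH is the DRH scaled by (10 mm)/d, so U_p = 50.0 × 10/25.04 = 20.0 m³/s.

U_p ≈ 20.0 m³/s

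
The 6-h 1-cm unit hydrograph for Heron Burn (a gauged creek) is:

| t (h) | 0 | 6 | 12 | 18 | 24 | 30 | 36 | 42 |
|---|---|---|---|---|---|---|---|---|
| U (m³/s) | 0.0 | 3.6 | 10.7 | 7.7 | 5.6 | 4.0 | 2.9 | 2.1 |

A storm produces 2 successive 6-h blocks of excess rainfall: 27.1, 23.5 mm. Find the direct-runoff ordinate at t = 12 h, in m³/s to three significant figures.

Q ≈ 37.5 m³/s

By discrete convolution, Q_j = Σ (P_i / 10 mm) · U_{j−i}.
At t = 12 h (j=2): Q = (27.1/10)·10.7 + (23.5/10)·3.6 = 37.5 m³/s.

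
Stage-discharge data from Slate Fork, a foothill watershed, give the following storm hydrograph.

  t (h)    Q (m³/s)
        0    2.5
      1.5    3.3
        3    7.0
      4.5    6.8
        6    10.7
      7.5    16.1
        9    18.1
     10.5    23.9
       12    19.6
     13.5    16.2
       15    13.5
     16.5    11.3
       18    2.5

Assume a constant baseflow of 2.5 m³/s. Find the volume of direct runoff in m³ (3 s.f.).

V ≈ 6.43 × 10^5 m³

Direct-runoff ordinates (Q − Q_b): 0.0, 0.8, 4.5, 4.3, 8.2, 13.6, 15.6, 21.4, 17.1, 13.7, 11.0, 8.8, 0.0 m³/s.
ΣQ_DR = 119.0 m³/s.
With Δt = 1.5 h = 5400 s, V = ΣQ_DR · Δt = 119.0 × 5400 = 6.43 × 10^5 m³.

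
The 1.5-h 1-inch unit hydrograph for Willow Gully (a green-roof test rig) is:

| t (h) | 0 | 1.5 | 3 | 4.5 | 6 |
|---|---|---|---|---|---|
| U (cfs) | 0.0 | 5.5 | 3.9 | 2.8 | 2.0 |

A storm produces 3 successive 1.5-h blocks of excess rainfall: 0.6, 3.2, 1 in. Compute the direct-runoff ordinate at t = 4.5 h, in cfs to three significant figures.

By discrete convolution, Q_j = Σ (P_i / 1 in) · U_{j−i}.
At t = 4.5 h (j=3): Q = (0.6/1)·2.8 + (3.2/1)·3.9 + (1/1)·5.5 = 19.7 cfs.

Q ≈ 19.7 cfs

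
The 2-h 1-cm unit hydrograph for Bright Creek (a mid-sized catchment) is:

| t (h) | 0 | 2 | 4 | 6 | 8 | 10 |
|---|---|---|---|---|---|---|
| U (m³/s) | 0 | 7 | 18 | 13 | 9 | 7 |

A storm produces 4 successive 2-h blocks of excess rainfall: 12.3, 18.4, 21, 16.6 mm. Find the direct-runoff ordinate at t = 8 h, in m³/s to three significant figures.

By discrete convolution, Q_j = Σ (P_i / 10 mm) · U_{j−i}.
At t = 8 h (j=4): Q = (12.3/10)·9 + (18.4/10)·13 + (21/10)·18 + (16.6/10)·7 = 84.4 m³/s.

Q ≈ 84.4 m³/s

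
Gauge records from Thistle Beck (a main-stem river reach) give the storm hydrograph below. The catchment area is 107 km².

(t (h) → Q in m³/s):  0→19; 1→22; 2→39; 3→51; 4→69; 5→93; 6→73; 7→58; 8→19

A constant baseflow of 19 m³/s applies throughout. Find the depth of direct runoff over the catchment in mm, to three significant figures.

d ≈ 9.15 mm

Direct runoff: 0.0, 3.0, 20.0, 32.0, 50.0, 74.0, 54.0, 39.0, 0.0 m³/s; ΣQ_DR = 272.0 m³/s.
V = ΣQ_DR · Δt = 272.0 × 3600 s = 9.792 × 10^5 m³.
Over A = 107 km², depth = V / A = 9.15 mm.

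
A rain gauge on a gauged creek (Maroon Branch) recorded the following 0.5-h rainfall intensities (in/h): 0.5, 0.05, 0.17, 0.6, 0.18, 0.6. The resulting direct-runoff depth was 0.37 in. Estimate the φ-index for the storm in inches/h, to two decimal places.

Only the 3 blocks with intensity above φ contribute runoff: 0.5, 0.6, 0.6 in/h.
Σ(I−φ)·Δt = d  ⇒  (0.5+0.6+0.6 − 3φ)·0.5 = 0.37
φ = (1.700 − 0.37/0.5) / 3 = 0.32 in/h.

φ ≈ 0.32 in/h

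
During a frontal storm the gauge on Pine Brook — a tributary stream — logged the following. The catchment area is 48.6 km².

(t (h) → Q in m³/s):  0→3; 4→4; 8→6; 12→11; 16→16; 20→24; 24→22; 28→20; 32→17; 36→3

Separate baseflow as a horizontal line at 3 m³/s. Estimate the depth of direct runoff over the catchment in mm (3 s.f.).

d ≈ 28.4 mm

Direct runoff: 0.0, 1.0, 3.0, 8.0, 13.0, 21.0, 19.0, 17.0, 14.0, 0.0 m³/s; ΣQ_DR = 96.00 m³/s.
V = ΣQ_DR · Δt = 96.00 × 14400 s = 1.382 × 10^6 m³.
Over A = 48.6 km², depth = V / A = 28.4 mm.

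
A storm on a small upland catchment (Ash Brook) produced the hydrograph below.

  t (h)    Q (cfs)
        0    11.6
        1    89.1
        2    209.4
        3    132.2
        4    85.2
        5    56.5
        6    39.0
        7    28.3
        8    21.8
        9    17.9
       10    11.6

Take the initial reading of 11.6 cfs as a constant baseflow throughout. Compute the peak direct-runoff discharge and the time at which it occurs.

Subtracting baseflow gives direct-runoff ordinates: 0.0, 77.5, 197.8, 120.6, 73.6, 44.9, 27.4, 16.7, 10.2, 6.3, 0.0 cfs.
The maximum is 197.8 cfs, occurring at the reading for t = 2 h.

Q_p = 197.8 cfs at t = 2 h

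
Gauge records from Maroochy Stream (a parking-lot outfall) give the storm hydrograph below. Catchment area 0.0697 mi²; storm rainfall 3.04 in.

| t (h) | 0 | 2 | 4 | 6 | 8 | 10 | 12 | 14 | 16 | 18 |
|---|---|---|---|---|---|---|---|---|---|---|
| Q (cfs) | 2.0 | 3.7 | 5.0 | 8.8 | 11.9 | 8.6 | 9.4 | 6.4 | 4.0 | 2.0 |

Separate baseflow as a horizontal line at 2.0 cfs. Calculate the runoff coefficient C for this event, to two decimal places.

ΣQ_DR = 41.80 cfs; V = ΣQ_DR·Δt = 3.010 × 10^5 ft³.
Runoff depth d = V / A = 1.859 in.
C = d / P = 1.859 / 3.04 = 0.61.

C ≈ 0.61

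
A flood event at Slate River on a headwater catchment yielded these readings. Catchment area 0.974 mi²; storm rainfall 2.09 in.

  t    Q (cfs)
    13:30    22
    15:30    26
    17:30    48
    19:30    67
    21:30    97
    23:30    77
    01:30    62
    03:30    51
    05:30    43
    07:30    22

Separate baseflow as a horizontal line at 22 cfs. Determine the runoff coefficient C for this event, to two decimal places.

ΣQ_DR = 295.0 cfs; V = ΣQ_DR·Δt = 2.124 × 10^6 ft³.
Runoff depth d = V / A = 0.9387 in.
C = d / P = 0.9387 / 2.09 = 0.45.

C ≈ 0.45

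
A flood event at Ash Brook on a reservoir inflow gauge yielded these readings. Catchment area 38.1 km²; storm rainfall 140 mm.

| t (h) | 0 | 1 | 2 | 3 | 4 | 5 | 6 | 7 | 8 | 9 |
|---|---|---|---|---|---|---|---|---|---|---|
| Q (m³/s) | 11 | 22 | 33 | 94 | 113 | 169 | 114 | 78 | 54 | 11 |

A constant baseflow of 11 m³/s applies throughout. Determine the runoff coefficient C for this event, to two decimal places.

ΣQ_DR = 589.0 m³/s; V = ΣQ_DR·Δt = 2.120 × 10^6 m³.
Runoff depth d = V / A = 55.65 mm.
C = d / P = 55.65 / 140 = 0.40.

C ≈ 0.40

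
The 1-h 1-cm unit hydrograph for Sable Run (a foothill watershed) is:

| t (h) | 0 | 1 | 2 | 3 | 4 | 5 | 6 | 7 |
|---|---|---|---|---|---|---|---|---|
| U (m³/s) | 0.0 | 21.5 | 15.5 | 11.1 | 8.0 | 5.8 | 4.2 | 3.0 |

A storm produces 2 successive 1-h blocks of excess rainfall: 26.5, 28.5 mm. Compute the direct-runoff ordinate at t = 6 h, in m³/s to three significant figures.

Q ≈ 27.7 m³/s

By discrete convolution, Q_j = Σ (P_i / 10 mm) · U_{j−i}.
At t = 6 h (j=6): Q = (26.5/10)·4.2 + (28.5/10)·5.8 = 27.7 m³/s.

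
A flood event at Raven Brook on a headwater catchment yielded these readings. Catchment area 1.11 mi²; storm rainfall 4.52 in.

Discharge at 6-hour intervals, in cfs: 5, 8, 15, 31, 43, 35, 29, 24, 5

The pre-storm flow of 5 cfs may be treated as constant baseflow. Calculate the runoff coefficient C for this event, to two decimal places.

ΣQ_DR = 150.0 cfs; V = ΣQ_DR·Δt = 3.240 × 10^6 ft³.
Runoff depth d = V / A = 1.256 in.
C = d / P = 1.256 / 4.52 = 0.28.

C ≈ 0.28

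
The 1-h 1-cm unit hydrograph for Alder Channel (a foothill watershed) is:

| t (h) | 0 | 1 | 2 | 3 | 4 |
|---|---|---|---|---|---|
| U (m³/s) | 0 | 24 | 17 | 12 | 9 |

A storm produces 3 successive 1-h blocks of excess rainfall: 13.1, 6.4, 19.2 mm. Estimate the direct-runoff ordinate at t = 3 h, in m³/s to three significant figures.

Q ≈ 72.7 m³/s

By discrete convolution, Q_j = Σ (P_i / 10 mm) · U_{j−i}.
At t = 3 h (j=3): Q = (13.1/10)·12 + (6.4/10)·17 + (19.2/10)·24 = 72.7 m³/s.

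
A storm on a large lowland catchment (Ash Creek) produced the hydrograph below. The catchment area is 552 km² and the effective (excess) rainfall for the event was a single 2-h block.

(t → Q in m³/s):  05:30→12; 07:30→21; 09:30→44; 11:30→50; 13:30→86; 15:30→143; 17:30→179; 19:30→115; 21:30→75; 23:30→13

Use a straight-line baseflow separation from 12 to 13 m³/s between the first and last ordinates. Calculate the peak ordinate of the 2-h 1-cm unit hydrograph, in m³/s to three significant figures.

U_p ≈ 208 m³/s

Direct runoff: 0.00, 8.89, 31.78, 37.67, 73.56, 130.44, 166.33, 102.22, 62.11, 0.00 m³/s; ΣQ_DR = 613.0 m³/s, peak = 166.33 m³/s.
Runoff depth d = ΣQ_DR·Δt / A = 613.0 × 7200 / (552 km²) = 7.996 mm.
The 1-cm UH is the DRH scaled by (10 mm)/d, so U_p = 166.33 × 10/7.996 = 208 m³/s.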